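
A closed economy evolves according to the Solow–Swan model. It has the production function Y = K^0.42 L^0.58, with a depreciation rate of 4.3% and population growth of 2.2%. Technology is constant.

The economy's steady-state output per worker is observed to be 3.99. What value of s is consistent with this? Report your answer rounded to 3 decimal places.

s ≈ 0.439

At the steady state, Δk = 0, so s·k^α = (n + δ)·k.
Since y* = [s/(n + δ)]^(α/(1−α)), we have s/(n + δ) = (y*)^((1−α)/α) = 3.99^1.381 = 6.7600.
Therefore s = 6.7600 × (n + δ) = 6.7600 × 0.065 = 0.4394.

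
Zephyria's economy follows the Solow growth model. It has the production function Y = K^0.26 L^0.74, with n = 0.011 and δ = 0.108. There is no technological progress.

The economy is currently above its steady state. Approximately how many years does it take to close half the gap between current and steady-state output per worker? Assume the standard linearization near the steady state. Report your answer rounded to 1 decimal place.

about 7.9 years

Near the steady state the convergence rate is λ = (1 − α)(n + δ).
λ = (1 − 0.26) × 0.119 = 0.74 × 0.119 = 0.08806
Half-life = ln 2 / λ = 0.6931 / 0.08806 ≈ 7.87 years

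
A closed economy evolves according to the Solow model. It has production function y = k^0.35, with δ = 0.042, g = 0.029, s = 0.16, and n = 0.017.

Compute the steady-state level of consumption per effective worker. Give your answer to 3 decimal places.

c* ≈ 1.159

At the steady state, Δk = 0, so s·k^α = (n + g + δ)·k.
Dividing both sides by k: k^(1−α) = s / (n + g + δ).
k^0.65 = 0.16 / (0.017 + 0.029 + 0.042) = 0.16 / 0.088 = 1.8182
k* = 1.8182^(1/0.65) ≈ 2.5087
y* = (k*)^α = 2.5087^0.35 ≈ 1.3798
c* = (1 − s)·y* = (1 − 0.16) × 1.3798 ≈ 1.1590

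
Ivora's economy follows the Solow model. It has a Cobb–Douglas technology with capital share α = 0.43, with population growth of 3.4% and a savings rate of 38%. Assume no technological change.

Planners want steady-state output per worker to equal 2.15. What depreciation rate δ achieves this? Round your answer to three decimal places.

In steady state, investment equals break-even investment: s·k^α = (n + δ)·k.
Since y* = [s/(n + δ)]^(α/(1−α)), we have s/(n + δ) = (y*)^((1−α)/α) = 2.15^1.3256 = 2.7585.
Therefore n + δ = s / 2.7585 = 0.38 / 2.7585 = 0.1378, so δ = 0.1378 − 0.034 = 0.1038.

δ ≈ 0.104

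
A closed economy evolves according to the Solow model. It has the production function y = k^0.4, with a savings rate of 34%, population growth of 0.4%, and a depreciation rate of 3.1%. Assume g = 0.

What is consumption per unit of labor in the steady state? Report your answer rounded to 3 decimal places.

c* ≈ 3.005

In steady state, investment equals break-even investment: s·k^α = (n + δ)·k.
Rearranging, k^(1−α) = s / (n + δ).
k^0.6 = 0.34 / (0.004 + 0.031) = 0.34 / 0.035 = 9.7143
k* = 9.7143^(1/0.6) ≈ 44.2268
y* = (k*)^α = 44.2268^0.4 ≈ 4.5528
c* = (1 − s)·y* = (1 − 0.34) × 4.5528 ≈ 3.0048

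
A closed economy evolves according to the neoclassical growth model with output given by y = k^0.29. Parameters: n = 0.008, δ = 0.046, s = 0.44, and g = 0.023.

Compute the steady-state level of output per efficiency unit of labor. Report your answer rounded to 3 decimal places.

y* ≈ 2.038

At the steady state, Δk = 0, so s·k^α = (n + g + δ)·k.
Rearranging, k^(1−α) = s / (n + g + δ).
k^0.71 = 0.44 / (0.008 + 0.023 + 0.046) = 0.44 / 0.077 = 5.7143
k* = 5.7143^(1/0.71) ≈ 11.6452
y* = (k*)^α = 11.6452^0.29 ≈ 2.0379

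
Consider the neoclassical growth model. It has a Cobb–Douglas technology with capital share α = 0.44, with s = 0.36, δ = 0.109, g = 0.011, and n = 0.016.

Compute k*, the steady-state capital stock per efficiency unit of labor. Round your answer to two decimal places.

Steady state requires s·f(k) = (n + g + δ)·k, i.e. s·k^α = (n + g + δ)·k.
Rearranging, k^(1−α) = s / (n + g + δ).
k^0.56 = 0.36 / (0.016 + 0.011 + 0.109) = 0.36 / 0.136 = 2.6471
k* = 2.6471^(1/0.56) ≈ 5.6878

k* ≈ 5.69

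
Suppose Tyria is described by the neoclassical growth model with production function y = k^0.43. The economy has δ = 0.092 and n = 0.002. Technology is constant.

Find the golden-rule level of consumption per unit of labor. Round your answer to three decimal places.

At the golden rule, f'(k) = n + δ, so α·k^(α−1) = n + δ and k_gold = (α/(n + δ))^(1/(1−α)).
k_gold = (0.43/0.094)^(1/0.57) = 4.5745^1.7544 ≈ 14.4048
c_gold = f(k_gold) − (n + δ)·k_gold = 3.1489 − 0.094×14.4048 ≈ 1.7948

c_gold ≈ 1.795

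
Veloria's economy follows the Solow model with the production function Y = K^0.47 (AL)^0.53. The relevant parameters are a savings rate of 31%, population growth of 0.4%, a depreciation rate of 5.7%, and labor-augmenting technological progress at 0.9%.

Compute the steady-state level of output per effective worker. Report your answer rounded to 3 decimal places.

Steady state requires s·f(k) = (n + g + δ)·k, i.e. s·k^α = (n + g + δ)·k.
Dividing both sides by k: k^(1−α) = s / (n + g + δ).
k^0.53 = 0.31 / (0.004 + 0.009 + 0.057) = 0.31 / 0.070 = 4.4286
k* = 4.4286^(1/0.53) ≈ 16.5718
y* = (k*)^α = 16.5718^0.47 ≈ 3.7420

y* ≈ 3.742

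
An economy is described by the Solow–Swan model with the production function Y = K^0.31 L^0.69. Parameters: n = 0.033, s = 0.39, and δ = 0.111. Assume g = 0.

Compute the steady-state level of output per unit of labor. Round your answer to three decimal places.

y* = 1.565

Steady state requires s·f(k) = (n + δ)·k, i.e. s·k^α = (n + δ)·k.
Rearranging, k^(1−α) = s / (n + δ).
k^0.69 = 0.39 / (0.033 + 0.111) = 0.39 / 0.144 = 2.7083
k* = 2.7083^(1/0.69) ≈ 4.2374
y* = (k*)^α = 4.2374^0.31 ≈ 1.5646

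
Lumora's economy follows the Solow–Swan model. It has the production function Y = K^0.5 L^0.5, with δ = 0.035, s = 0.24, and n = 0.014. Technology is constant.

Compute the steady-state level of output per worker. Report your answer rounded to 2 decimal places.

y* = 4.90

In steady state, investment equals break-even investment: s·k^α = (n + δ)·k.
Rearranging, k^(1−α) = s / (n + δ).
k^0.5 = 0.24 / (0.014 + 0.035) = 0.24 / 0.049 = 4.8980
k* = 4.8980^(1/0.5) ≈ 23.9904
y* = (k*)^α = 23.9904^0.5 ≈ 4.8980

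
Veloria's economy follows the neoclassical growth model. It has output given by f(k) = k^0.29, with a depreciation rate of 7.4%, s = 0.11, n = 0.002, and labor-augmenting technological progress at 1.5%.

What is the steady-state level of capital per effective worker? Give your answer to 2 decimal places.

k* = 1.31

Steady state requires s·f(k) = (n + g + δ)·k, i.e. s·k^α = (n + g + δ)·k.
Rearranging, k^(1−α) = s / (n + g + δ).
k^0.71 = 0.11 / (0.002 + 0.015 + 0.074) = 0.11 / 0.091 = 1.2088
k* = 1.2088^(1/0.71) ≈ 1.3061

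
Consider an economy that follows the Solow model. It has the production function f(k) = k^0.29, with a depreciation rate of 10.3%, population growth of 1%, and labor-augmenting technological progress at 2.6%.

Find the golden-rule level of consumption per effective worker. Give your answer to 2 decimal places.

c_gold ≈ 0.96

At the golden rule, f'(k) = n + g + δ, so α·k^(α−1) = n + g + δ and k_gold = (α/(n + g + δ))^(1/(1−α)).
k_gold = (0.29/0.139)^(1/0.71) = 2.0863^1.4085 ≈ 2.8174
c_gold = f(k_gold) − (n + g + δ)·k_gold = 1.3504 − 0.139×2.8174 ≈ 0.9588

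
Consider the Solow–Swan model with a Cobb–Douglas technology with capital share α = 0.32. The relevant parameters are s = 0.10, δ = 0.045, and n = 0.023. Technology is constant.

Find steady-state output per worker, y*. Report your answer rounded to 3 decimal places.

At the steady state, Δk = 0, so s·k^α = (n + δ)·k.
Rearranging, k^(1−α) = s / (n + δ).
k^0.68 = 0.10 / (0.023 + 0.045) = 0.10 / 0.068 = 1.4706
k* = 1.4706^(1/0.68) ≈ 1.7633
y* = (k*)^α = 1.7633^0.32 ≈ 1.1990

y* ≈ 1.199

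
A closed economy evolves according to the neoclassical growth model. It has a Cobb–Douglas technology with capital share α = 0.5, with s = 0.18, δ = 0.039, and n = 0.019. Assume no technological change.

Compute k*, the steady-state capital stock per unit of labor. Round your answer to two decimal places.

In steady state, investment equals break-even investment: s·k^α = (n + δ)·k.
Dividing both sides by k: k^(1−α) = s / (n + δ).
k^0.5 = 0.18 / (0.019 + 0.039) = 0.18 / 0.058 = 3.1034
k* = 3.1034^(1/0.5) ≈ 9.6311

k* = 9.63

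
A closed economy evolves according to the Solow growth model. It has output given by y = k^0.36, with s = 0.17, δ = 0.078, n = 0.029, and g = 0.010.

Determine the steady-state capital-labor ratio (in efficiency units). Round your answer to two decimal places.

In steady state, investment equals break-even investment: s·k^α = (n + g + δ)·k.
Rearranging, k^(1−α) = s / (n + g + δ).
k^0.64 = 0.17 / (0.029 + 0.010 + 0.078) = 0.17 / 0.117 = 1.4530
k* = 1.4530^(1/0.64) ≈ 1.7928

k* = 1.79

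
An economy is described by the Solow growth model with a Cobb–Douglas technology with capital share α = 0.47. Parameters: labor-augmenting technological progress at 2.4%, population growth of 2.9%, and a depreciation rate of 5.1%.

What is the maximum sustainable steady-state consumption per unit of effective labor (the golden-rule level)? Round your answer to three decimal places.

c_gold ≈ 2.019

At the golden rule, f'(k) = n + g + δ, so α·k^(α−1) = n + g + δ and k_gold = (α/(n + g + δ))^(1/(1−α)).
k_gold = (0.47/0.104)^(1/0.53) = 4.5192^1.8868 ≈ 17.2175
c_gold = f(k_gold) − (n + g + δ)·k_gold = 3.8098 − 0.104×17.2175 ≈ 2.0192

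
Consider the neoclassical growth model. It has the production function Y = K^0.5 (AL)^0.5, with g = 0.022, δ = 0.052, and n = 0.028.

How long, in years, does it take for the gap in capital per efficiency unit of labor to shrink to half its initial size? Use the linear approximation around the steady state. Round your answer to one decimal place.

half-life ≈ 13.6 years

Near the steady state the convergence rate is λ = (1 − α)(n + g + δ).
λ = (1 − 0.5) × 0.102 = 0.5 × 0.102 = 0.0510
Half-life = ln 2 / λ = 0.6931 / 0.0510 ≈ 13.59 years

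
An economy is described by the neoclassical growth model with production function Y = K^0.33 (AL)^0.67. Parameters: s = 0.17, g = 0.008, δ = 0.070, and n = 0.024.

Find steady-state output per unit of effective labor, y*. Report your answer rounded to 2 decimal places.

Steady state requires s·f(k) = (n + g + δ)·k, i.e. s·k^α = (n + g + δ)·k.
Dividing both sides by k: k^(1−α) = s / (n + g + δ).
k^0.67 = 0.17 / (0.024 + 0.008 + 0.070) = 0.17 / 0.102 = 1.6667
k* = 1.6667^(1/0.67) ≈ 2.1435
y* = (k*)^α = 2.1435^0.33 ≈ 1.2861

y* = 1.29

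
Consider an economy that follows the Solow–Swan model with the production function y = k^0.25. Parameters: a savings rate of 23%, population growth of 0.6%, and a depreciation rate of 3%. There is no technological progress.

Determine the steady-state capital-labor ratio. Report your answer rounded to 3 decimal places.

k* ≈ 11.855

At the steady state, Δk = 0, so s·k^α = (n + δ)·k.
Dividing both sides by k: k^(1−α) = s / (n + δ).
k^0.75 = 0.23 / (0.006 + 0.030) = 0.23 / 0.036 = 6.3889
k* = 6.3889^(1/0.75) ≈ 11.8550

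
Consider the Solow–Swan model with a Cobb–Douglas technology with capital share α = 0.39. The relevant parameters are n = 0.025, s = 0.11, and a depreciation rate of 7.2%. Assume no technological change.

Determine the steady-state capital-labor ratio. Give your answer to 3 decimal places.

At the steady state, Δk = 0, so s·k^α = (n + δ)·k.
Dividing both sides by k: k^(1−α) = s / (n + δ).
k^0.61 = 0.11 / (0.025 + 0.072) = 0.11 / 0.097 = 1.1340
k* = 1.1340^(1/0.61) ≈ 1.2289

k* = 1.229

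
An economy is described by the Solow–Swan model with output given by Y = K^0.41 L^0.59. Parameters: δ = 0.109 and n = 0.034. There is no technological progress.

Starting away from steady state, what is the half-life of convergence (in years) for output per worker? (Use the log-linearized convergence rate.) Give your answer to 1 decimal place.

Near the steady state the convergence rate is λ = (1 − α)(n + δ).
λ = (1 − 0.41) × 0.143 = 0.59 × 0.143 = 0.08437
Half-life = ln 2 / λ = 0.6931 / 0.08437 ≈ 8.22 years

about 8.2 years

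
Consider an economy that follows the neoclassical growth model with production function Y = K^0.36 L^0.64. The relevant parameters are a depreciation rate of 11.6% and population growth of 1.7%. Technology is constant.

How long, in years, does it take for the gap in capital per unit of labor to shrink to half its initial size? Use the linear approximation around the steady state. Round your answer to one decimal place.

Near the steady state the convergence rate is λ = (1 − α)(n + δ).
λ = (1 − 0.36) × 0.133 = 0.64 × 0.133 = 0.08512
Half-life = ln 2 / λ = 0.6931 / 0.08512 ≈ 8.14 years

about 8.1 years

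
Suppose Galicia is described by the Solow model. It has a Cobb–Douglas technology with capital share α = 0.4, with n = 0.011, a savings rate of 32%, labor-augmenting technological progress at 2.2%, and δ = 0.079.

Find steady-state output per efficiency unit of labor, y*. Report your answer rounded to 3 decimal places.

Steady state requires s·f(k) = (n + g + δ)·k, i.e. s·k^α = (n + g + δ)·k.
Dividing both sides by k: k^(1−α) = s / (n + g + δ).
k^0.6 = 0.32 / (0.011 + 0.022 + 0.079) = 0.32 / 0.112 = 2.8571
k* = 2.8571^(1/0.6) ≈ 5.7528
y* = (k*)^α = 5.7528^0.4 ≈ 2.0135

y* ≈ 2.014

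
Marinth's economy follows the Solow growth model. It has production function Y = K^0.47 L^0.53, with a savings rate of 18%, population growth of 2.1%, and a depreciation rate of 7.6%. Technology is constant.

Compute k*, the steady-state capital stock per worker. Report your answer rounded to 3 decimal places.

k* = 3.211

In steady state, investment equals break-even investment: s·k^α = (n + δ)·k.
Rearranging, k^(1−α) = s / (n + δ).
k^0.53 = 0.18 / (0.021 + 0.076) = 0.18 / 0.097 = 1.8557
k* = 1.8557^(1/0.53) ≈ 3.2108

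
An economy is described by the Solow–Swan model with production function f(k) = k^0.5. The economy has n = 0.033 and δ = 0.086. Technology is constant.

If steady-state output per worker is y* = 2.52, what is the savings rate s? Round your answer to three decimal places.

s ≈ 0.300

In steady state, investment equals break-even investment: s·k^α = (n + δ)·k.
Since y* = [s/(n + δ)]^(α/(1−α)), we have s/(n + δ) = (y*)^((1−α)/α) = 2.52^1 = 2.5200.
Therefore s = 2.5200 × (n + δ) = 2.5200 × 0.119 = 0.2999.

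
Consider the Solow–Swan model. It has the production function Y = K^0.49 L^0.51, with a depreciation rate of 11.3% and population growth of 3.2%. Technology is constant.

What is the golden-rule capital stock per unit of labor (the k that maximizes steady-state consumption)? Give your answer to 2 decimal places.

k_gold ≈ 10.89

The golden rule sets f'(k) = n + δ, i.e. α·k^(α−1) = n + δ.
So k^(1−α) = α / (n + δ) = 0.49 / 0.145 = 3.3793.
k_gold = 3.3793^(1/0.51) ≈ 10.8872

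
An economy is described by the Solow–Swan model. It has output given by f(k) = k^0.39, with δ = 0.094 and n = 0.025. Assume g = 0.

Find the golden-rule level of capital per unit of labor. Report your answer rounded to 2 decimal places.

k_gold ≈ 7.00

The golden rule sets f'(k) = n + δ, i.e. α·k^(α−1) = n + δ.
So k^(1−α) = α / (n + δ) = 0.39 / 0.119 = 3.2773.
k_gold = 3.2773^(1/0.61) ≈ 7.0002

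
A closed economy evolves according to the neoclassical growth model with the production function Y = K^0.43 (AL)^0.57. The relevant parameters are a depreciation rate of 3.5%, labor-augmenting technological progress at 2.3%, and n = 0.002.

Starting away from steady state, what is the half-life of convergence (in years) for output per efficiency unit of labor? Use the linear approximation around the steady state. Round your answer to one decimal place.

about 20.3 years

Near the steady state the convergence rate is λ = (1 − α)(n + g + δ).
λ = (1 − 0.43) × 0.060 = 0.57 × 0.060 = 0.0342
Half-life = ln 2 / λ = 0.6931 / 0.0342 ≈ 20.27 years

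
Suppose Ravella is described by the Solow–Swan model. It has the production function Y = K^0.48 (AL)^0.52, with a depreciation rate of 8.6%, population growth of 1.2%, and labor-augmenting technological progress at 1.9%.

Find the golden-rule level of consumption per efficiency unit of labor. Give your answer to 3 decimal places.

c_gold ≈ 1.914

At the golden rule, f'(k) = n + g + δ, so α·k^(α−1) = n + g + δ and k_gold = (α/(n + g + δ))^(1/(1−α)).
k_gold = (0.48/0.117)^(1/0.52) = 4.1026^1.9231 ≈ 15.0999
c_gold = f(k_gold) − (n + g + δ)·k_gold = 3.6805 − 0.117×15.0999 ≈ 1.9138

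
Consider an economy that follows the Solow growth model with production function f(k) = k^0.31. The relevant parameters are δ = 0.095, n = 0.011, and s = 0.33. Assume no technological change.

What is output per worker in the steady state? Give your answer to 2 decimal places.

In steady state, investment equals break-even investment: s·k^α = (n + δ)·k.
Dividing both sides by k: k^(1−α) = s / (n + δ).
k^0.69 = 0.33 / (0.011 + 0.095) = 0.33 / 0.106 = 3.1132
k* = 3.1132^(1/0.69) ≈ 5.1855
y* = (k*)^α = 5.1855^0.31 ≈ 1.6657

y* ≈ 1.67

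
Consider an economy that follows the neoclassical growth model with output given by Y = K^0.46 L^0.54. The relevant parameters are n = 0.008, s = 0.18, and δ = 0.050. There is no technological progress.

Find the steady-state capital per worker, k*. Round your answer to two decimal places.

k* ≈ 8.14

Steady state requires s·f(k) = (n + δ)·k, i.e. s·k^α = (n + δ)·k.
Dividing both sides by k: k^(1−α) = s / (n + δ).
k^0.54 = 0.18 / (0.008 + 0.050) = 0.18 / 0.058 = 3.1034
k* = 3.1034^(1/0.54) ≈ 8.1435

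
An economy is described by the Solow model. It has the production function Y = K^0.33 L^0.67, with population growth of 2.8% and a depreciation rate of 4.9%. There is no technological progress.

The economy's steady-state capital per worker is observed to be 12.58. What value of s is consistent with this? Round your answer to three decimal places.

s ≈ 0.420

In steady state, investment equals break-even investment: s·k^α = (n + δ)·k.
So s / (n + δ) = (k*)^(1−α) = 12.58^0.67 = 5.4549.
Therefore s = 5.4549 × (n + δ) = 5.4549 × 0.077 = 0.4200.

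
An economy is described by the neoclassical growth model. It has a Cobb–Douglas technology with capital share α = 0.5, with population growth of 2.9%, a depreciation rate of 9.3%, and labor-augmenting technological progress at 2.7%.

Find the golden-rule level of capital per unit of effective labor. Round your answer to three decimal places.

The golden rule sets f'(k) = n + g + δ, i.e. α·k^(α−1) = n + g + δ.
So k^(1−α) = α / (n + g + δ) = 0.5 / 0.149 = 3.3557.
k_gold = 3.3557^(1/0.5) ≈ 11.2607

k_gold ≈ 11.261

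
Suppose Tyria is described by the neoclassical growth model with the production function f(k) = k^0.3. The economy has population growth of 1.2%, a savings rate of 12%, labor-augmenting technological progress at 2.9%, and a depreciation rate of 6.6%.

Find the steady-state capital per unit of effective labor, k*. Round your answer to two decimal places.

k* = 1.18

At the steady state, Δk = 0, so s·k^α = (n + g + δ)·k.
Rearranging, k^(1−α) = s / (n + g + δ).
k^0.7 = 0.12 / (0.012 + 0.029 + 0.066) = 0.12 / 0.107 = 1.1215
k* = 1.1215^(1/0.7) ≈ 1.1780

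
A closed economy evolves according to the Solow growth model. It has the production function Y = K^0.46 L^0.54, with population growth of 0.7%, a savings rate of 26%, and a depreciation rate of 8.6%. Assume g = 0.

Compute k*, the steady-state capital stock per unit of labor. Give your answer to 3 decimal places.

Steady state requires s·f(k) = (n + δ)·k, i.e. s·k^α = (n + δ)·k.
Dividing both sides by k: k^(1−α) = s / (n + δ).
k^0.54 = 0.26 / (0.007 + 0.086) = 0.26 / 0.093 = 2.7957
k* = 2.7957^(1/0.54) ≈ 6.7117

k* ≈ 6.712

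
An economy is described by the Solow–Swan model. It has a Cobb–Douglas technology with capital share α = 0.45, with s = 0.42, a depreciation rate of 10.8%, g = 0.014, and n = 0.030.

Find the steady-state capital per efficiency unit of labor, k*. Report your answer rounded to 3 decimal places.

k* ≈ 6.347

At the steady state, Δk = 0, so s·k^α = (n + g + δ)·k.
Dividing both sides by k: k^(1−α) = s / (n + g + δ).
k^0.55 = 0.42 / (0.030 + 0.014 + 0.108) = 0.42 / 0.152 = 2.7632
k* = 2.7632^(1/0.55) ≈ 6.3470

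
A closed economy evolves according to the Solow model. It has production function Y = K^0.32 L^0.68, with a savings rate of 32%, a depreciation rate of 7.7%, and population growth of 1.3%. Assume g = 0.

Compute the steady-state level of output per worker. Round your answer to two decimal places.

y* ≈ 1.82

Steady state requires s·f(k) = (n + δ)·k, i.e. s·k^α = (n + δ)·k.
Rearranging, k^(1−α) = s / (n + δ).
k^0.68 = 0.32 / (0.013 + 0.077) = 0.32 / 0.090 = 3.5556
k* = 3.5556^(1/0.68) ≈ 6.4590
y* = (k*)^α = 6.4590^0.32 ≈ 1.8166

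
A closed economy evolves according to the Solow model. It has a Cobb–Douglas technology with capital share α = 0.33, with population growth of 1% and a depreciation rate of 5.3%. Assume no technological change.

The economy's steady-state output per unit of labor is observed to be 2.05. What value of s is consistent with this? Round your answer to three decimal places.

Steady state requires s·f(k) = (n + δ)·k, i.e. s·k^α = (n + δ)·k.
Since y* = [s/(n + δ)]^(α/(1−α)), we have s/(n + δ) = (y*)^((1−α)/α) = 2.05^2.0303 = 4.2949.
Therefore s = 4.2949 × (n + δ) = 4.2949 × 0.063 = 0.2706.

s ≈ 0.271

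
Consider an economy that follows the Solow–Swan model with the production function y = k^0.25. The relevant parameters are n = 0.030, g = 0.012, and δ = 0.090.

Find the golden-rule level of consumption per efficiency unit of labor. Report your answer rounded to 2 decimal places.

c_gold ≈ 0.93

At the golden rule, f'(k) = n + g + δ, so α·k^(α−1) = n + g + δ and k_gold = (α/(n + g + δ))^(1/(1−α)).
k_gold = (0.25/0.132)^(1/0.75) = 1.8939^1.3333 ≈ 2.3432
c_gold = f(k_gold) − (n + g + δ)·k_gold = 1.2372 − 0.132×2.3432 ≈ 0.9279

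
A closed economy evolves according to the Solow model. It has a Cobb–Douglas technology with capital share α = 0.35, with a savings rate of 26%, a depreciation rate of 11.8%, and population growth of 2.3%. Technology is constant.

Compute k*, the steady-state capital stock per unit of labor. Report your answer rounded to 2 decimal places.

In steady state, investment equals break-even investment: s·k^α = (n + δ)·k.
Dividing both sides by k: k^(1−α) = s / (n + δ).
k^0.65 = 0.26 / (0.023 + 0.118) = 0.26 / 0.141 = 1.8440
k* = 1.8440^(1/0.65) ≈ 2.5637

k* ≈ 2.56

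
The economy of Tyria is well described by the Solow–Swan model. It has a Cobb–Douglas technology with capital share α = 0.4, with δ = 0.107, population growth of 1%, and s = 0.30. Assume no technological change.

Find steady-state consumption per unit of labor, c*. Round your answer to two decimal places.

Steady state requires s·f(k) = (n + δ)·k, i.e. s·k^α = (n + δ)·k.
Dividing both sides by k: k^(1−α) = s / (n + δ).
k^0.6 = 0.30 / (0.010 + 0.107) = 0.30 / 0.117 = 2.5641
k* = 2.5641^(1/0.6) ≈ 4.8035
y* = (k*)^α = 4.8035^0.4 ≈ 1.8734
c* = (1 − s)·y* = (1 − 0.30) × 1.8734 ≈ 1.3114

c* = 1.31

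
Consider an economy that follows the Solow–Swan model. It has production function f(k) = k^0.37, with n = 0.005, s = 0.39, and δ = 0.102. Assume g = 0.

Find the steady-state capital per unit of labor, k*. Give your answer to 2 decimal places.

At the steady state, Δk = 0, so s·k^α = (n + δ)·k.
Rearranging, k^(1−α) = s / (n + δ).
k^0.63 = 0.39 / (0.005 + 0.102) = 0.39 / 0.107 = 3.6449
k* = 3.6449^(1/0.63) ≈ 7.7905

k* ≈ 7.79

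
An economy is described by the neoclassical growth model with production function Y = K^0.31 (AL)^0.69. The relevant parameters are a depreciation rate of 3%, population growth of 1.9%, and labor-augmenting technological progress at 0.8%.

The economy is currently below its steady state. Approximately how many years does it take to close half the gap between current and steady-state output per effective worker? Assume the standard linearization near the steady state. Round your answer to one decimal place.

Near the steady state the convergence rate is λ = (1 − α)(n + g + δ).
λ = (1 − 0.31) × 0.057 = 0.69 × 0.057 = 0.03933
Half-life = ln 2 / λ = 0.6931 / 0.03933 ≈ 17.62 years

about 17.6 years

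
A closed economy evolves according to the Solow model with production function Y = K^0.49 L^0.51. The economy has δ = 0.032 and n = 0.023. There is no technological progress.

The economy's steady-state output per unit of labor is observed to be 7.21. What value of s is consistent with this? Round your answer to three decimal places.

At the steady state, Δk = 0, so s·k^α = (n + δ)·k.
Since y* = [s/(n + δ)]^(α/(1−α)), we have s/(n + δ) = (y*)^((1−α)/α) = 7.21^1.0408 = 7.8152.
Therefore s = 7.8152 × (n + δ) = 7.8152 × 0.055 = 0.4298.

s ≈ 0.430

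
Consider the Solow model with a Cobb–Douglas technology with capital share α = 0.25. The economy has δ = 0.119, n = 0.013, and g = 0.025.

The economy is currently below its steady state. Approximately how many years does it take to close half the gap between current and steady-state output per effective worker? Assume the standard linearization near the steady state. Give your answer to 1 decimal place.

about 5.9 years

Near the steady state the convergence rate is λ = (1 − α)(n + g + δ).
λ = (1 − 0.25) × 0.157 = 0.75 × 0.157 = 0.11775
Half-life = ln 2 / λ = 0.6931 / 0.11775 ≈ 5.89 years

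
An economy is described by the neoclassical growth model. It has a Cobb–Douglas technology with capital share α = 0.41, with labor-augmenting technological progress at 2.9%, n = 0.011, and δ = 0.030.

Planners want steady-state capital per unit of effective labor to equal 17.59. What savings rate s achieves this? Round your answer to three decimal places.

Steady state requires s·f(k) = (n + g + δ)·k, i.e. s·k^α = (n + g + δ)·k.
So s / (n + g + δ) = (k*)^(1−α) = 17.59^0.59 = 5.4288.
Therefore s = 5.4288 × (n + g + δ) = 5.4288 × 0.070 = 0.3800.

s ≈ 0.380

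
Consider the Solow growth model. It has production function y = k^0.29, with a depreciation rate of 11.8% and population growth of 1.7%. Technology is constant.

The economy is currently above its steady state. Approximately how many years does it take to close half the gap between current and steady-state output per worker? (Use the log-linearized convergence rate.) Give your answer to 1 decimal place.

half-life ≈ 7.2 years

Near the steady state the convergence rate is λ = (1 − α)(n + δ).
λ = (1 − 0.29) × 0.135 = 0.71 × 0.135 = 0.09585
Half-life = ln 2 / λ = 0.6931 / 0.09585 ≈ 7.23 years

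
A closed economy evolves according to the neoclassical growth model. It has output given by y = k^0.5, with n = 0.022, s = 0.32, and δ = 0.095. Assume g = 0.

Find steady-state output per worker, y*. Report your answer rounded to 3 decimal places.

y* = 2.735

Steady state requires s·f(k) = (n + δ)·k, i.e. s·k^α = (n + δ)·k.
Dividing both sides by k: k^(1−α) = s / (n + δ).
k^0.5 = 0.32 / (0.022 + 0.095) = 0.32 / 0.117 = 2.7350
k* = 2.7350^(1/0.5) ≈ 7.4802
y* = (k*)^α = 7.4802^0.5 ≈ 2.7350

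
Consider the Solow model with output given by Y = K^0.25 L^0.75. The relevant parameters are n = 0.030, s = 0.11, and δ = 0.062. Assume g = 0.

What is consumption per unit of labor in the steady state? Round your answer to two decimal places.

c* ≈ 0.94

Steady state requires s·f(k) = (n + δ)·k, i.e. s·k^α = (n + δ)·k.
Dividing both sides by k: k^(1−α) = s / (n + δ).
k^0.75 = 0.11 / (0.030 + 0.062) = 0.11 / 0.092 = 1.1957
k* = 1.1957^(1/0.75) ≈ 1.2691
y* = (k*)^α = 1.2691^0.25 ≈ 1.0614
c* = (1 − s)·y* = (1 − 0.11) × 1.0614 ≈ 0.9446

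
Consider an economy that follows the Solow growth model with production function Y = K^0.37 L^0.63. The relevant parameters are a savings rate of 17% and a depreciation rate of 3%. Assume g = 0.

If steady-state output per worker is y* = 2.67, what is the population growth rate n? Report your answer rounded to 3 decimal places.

n ≈ 0.002

Steady state requires s·f(k) = (n + δ)·k, i.e. s·k^α = (n + δ)·k.
Since y* = [s/(n + δ)]^(α/(1−α)), we have s/(n + δ) = (y*)^((1−α)/α) = 2.67^1.7027 = 5.3238.
Therefore n + δ = s / 5.3238 = 0.17 / 5.3238 = 0.0319, so n = 0.0319 − 0.030 = 0.0019.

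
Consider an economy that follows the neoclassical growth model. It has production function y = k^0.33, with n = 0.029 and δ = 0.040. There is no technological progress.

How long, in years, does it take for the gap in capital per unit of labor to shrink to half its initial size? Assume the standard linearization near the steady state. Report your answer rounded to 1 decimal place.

t_½ ≈ 15.0 years

Near the steady state the convergence rate is λ = (1 − α)(n + δ).
λ = (1 − 0.33) × 0.069 = 0.67 × 0.069 = 0.04623
Half-life = ln 2 / λ = 0.6931 / 0.04623 ≈ 14.99 years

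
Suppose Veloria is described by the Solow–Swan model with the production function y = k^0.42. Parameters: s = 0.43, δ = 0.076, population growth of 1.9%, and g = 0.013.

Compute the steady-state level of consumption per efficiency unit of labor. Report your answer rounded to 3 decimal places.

c* = 1.550

At the steady state, Δk = 0, so s·k^α = (n + g + δ)·k.
Rearranging, k^(1−α) = s / (n + g + δ).
k^0.58 = 0.43 / (0.019 + 0.013 + 0.076) = 0.43 / 0.108 = 3.9815
k* = 3.9815^(1/0.58) ≈ 10.8284
y* = (k*)^α = 10.8284^0.42 ≈ 2.7197
c* = (1 − s)·y* = (1 − 0.43) × 2.7197 ≈ 1.5502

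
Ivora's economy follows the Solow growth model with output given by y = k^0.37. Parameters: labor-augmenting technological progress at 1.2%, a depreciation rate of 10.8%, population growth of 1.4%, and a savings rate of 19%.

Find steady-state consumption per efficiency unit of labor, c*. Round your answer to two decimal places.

c* ≈ 0.99

Steady state requires s·f(k) = (n + g + δ)·k, i.e. s·k^α = (n + g + δ)·k.
Dividing both sides by k: k^(1−α) = s / (n + g + δ).
k^0.63 = 0.19 / (0.014 + 0.012 + 0.108) = 0.19 / 0.134 = 1.4179
k* = 1.4179^(1/0.63) ≈ 1.7406
y* = (k*)^α = 1.7406^0.37 ≈ 1.2276
c* = (1 − s)·y* = (1 − 0.19) × 1.2276 ≈ 0.9944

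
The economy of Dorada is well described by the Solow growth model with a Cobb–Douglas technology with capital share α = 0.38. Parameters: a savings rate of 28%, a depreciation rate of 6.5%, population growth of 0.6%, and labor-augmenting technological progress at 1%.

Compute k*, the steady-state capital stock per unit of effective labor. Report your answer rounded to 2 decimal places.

k* ≈ 7.39

Steady state requires s·f(k) = (n + g + δ)·k, i.e. s·k^α = (n + g + δ)·k.
Rearranging, k^(1−α) = s / (n + g + δ).
k^0.62 = 0.28 / (0.006 + 0.010 + 0.065) = 0.28 / 0.081 = 3.4568
k* = 3.4568^(1/0.62) ≈ 7.3931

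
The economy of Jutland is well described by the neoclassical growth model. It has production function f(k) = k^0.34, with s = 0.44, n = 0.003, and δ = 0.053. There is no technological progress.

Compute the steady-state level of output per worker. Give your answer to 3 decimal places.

At the steady state, Δk = 0, so s·k^α = (n + δ)·k.
Rearranging, k^(1−α) = s / (n + δ).
k^0.66 = 0.44 / (0.003 + 0.053) = 0.44 / 0.056 = 7.8571
k* = 7.8571^(1/0.66) ≈ 22.7226
y* = (k*)^α = 22.7226^0.34 ≈ 2.8920

y* ≈ 2.892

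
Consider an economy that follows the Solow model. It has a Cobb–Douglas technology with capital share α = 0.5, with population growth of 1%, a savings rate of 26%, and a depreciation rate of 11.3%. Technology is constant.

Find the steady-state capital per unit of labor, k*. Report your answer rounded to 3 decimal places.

k* = 4.468

At the steady state, Δk = 0, so s·k^α = (n + δ)·k.
Rearranging, k^(1−α) = s / (n + δ).
k^0.5 = 0.26 / (0.010 + 0.113) = 0.26 / 0.123 = 2.1138
k* = 2.1138^(1/0.5) ≈ 4.4682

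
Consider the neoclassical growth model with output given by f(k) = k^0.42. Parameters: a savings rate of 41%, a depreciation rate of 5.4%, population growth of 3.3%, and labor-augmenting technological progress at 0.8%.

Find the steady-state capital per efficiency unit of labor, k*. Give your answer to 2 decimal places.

At the steady state, Δk = 0, so s·k^α = (n + g + δ)·k.
Rearranging, k^(1−α) = s / (n + g + δ).
k^0.58 = 0.41 / (0.033 + 0.008 + 0.054) = 0.41 / 0.095 = 4.3158
k* = 4.3158^(1/0.58) ≈ 12.4432

k* ≈ 12.44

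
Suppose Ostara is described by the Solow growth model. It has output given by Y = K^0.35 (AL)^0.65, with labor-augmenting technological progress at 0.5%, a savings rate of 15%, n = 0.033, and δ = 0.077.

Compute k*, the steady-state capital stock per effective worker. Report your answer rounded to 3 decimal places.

k* ≈ 1.505

In steady state, investment equals break-even investment: s·k^α = (n + g + δ)·k.
Dividing both sides by k: k^(1−α) = s / (n + g + δ).
k^0.65 = 0.15 / (0.033 + 0.005 + 0.077) = 0.15 / 0.115 = 1.3043
k* = 1.3043^(1/0.65) ≈ 1.5049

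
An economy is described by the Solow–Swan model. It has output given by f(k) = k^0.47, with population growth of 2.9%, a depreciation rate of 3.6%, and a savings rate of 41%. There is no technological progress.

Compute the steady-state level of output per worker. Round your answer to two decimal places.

y* ≈ 5.12

In steady state, investment equals break-even investment: s·k^α = (n + δ)·k.
Dividing both sides by k: k^(1−α) = s / (n + δ).
k^0.53 = 0.41 / (0.029 + 0.036) = 0.41 / 0.065 = 6.3077
k* = 6.3077^(1/0.53) ≈ 32.2991
y* = (k*)^α = 32.2991^0.47 ≈ 5.1206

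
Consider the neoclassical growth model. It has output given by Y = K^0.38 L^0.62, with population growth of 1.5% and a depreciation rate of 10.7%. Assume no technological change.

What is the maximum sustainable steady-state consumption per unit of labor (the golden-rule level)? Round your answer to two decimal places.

At the golden rule, f'(k) = n + δ, so α·k^(α−1) = n + δ and k_gold = (α/(n + δ))^(1/(1−α)).
k_gold = (0.38/0.122)^(1/0.62) = 3.1148^1.6129 ≈ 6.2496
c_gold = f(k_gold) − (n + δ)·k_gold = 2.0064 − 0.122×6.2496 ≈ 1.2439

c_gold ≈ 1.24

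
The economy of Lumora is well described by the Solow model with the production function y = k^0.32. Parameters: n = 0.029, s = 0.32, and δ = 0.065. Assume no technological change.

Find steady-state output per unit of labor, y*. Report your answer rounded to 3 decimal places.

In steady state, investment equals break-even investment: s·k^α = (n + δ)·k.
Rearranging, k^(1−α) = s / (n + δ).
k^0.68 = 0.32 / (0.029 + 0.065) = 0.32 / 0.094 = 3.4043
k* = 3.4043^(1/0.68) ≈ 6.0589
y* = (k*)^α = 6.0589^0.32 ≈ 1.7798

y* ≈ 1.780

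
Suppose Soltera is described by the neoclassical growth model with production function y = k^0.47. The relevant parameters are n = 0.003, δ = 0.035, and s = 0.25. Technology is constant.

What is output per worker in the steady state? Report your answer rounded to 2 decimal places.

Steady state requires s·f(k) = (n + δ)·k, i.e. s·k^α = (n + δ)·k.
Dividing both sides by k: k^(1−α) = s / (n + δ).
k^0.53 = 0.25 / (0.003 + 0.035) = 0.25 / 0.038 = 6.5789
k* = 6.5789^(1/0.53) ≈ 34.9692
y* = (k*)^α = 34.9692^0.47 ≈ 5.3154

y* = 5.32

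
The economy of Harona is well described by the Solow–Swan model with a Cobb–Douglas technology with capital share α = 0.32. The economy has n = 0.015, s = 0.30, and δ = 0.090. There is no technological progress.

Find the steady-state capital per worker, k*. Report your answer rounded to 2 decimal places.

In steady state, investment equals break-even investment: s·k^α = (n + δ)·k.
Dividing both sides by k: k^(1−α) = s / (n + δ).
k^0.68 = 0.30 / (0.015 + 0.090) = 0.30 / 0.105 = 2.8571
k* = 2.8571^(1/0.68) ≈ 4.6825

k* ≈ 4.68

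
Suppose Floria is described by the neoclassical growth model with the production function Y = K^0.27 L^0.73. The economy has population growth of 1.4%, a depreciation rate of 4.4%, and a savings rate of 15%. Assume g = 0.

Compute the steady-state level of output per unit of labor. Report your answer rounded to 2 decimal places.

y* ≈ 1.42

At the steady state, Δk = 0, so s·k^α = (n + δ)·k.
Rearranging, k^(1−α) = s / (n + δ).
k^0.73 = 0.15 / (0.014 + 0.044) = 0.15 / 0.058 = 2.5862
k* = 2.5862^(1/0.73) ≈ 3.6753
y* = (k*)^α = 3.6753^0.27 ≈ 1.4211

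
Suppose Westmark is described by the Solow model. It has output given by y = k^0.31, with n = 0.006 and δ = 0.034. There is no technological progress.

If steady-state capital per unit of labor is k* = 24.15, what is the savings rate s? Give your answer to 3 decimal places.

s ≈ 0.360

Steady state requires s·f(k) = (n + δ)·k, i.e. s·k^α = (n + δ)·k.
So s / (n + δ) = (k*)^(1−α) = 24.15^0.69 = 8.9994.
Therefore s = 8.9994 × (n + δ) = 8.9994 × 0.040 = 0.3600.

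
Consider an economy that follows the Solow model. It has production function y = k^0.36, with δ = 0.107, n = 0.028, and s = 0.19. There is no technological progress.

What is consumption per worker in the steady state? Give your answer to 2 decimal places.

c* ≈ 0.98

In steady state, investment equals break-even investment: s·k^α = (n + δ)·k.
Rearranging, k^(1−α) = s / (n + δ).
k^0.64 = 0.19 / (0.028 + 0.107) = 0.19 / 0.135 = 1.4074
k* = 1.4074^(1/0.64) ≈ 1.7057
y* = (k*)^α = 1.7057^0.36 ≈ 1.2120
c* = (1 − s)·y* = (1 − 0.19) × 1.2120 ≈ 0.9817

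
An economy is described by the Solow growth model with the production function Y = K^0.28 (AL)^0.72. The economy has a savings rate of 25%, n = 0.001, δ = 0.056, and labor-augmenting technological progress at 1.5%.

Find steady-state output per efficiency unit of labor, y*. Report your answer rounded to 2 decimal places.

y* ≈ 1.62

In steady state, investment equals break-even investment: s·k^α = (n + g + δ)·k.
Rearranging, k^(1−α) = s / (n + g + δ).
k^0.72 = 0.25 / (0.001 + 0.015 + 0.056) = 0.25 / 0.072 = 3.4722
k* = 3.4722^(1/0.72) ≈ 5.6343
y* = (k*)^α = 5.6343^0.28 ≈ 1.6227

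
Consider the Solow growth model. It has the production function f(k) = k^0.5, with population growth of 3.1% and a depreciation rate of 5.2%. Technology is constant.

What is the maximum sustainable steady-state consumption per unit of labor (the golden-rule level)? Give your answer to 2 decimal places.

c_gold ≈ 3.01

At the golden rule, f'(k) = n + δ, so α·k^(α−1) = n + δ and k_gold = (α/(n + δ))^(1/(1−α)).
k_gold = (0.5/0.083)^(1/0.5) = 6.0241^2 ≈ 36.2898
c_gold = f(k_gold) − (n + δ)·k_gold = 6.0241 − 0.083×36.2898 ≈ 3.0120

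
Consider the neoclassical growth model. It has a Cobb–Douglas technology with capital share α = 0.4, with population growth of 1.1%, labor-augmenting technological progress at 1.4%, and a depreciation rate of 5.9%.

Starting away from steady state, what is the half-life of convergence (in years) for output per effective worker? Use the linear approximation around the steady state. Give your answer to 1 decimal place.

Near the steady state the convergence rate is λ = (1 − α)(n + g + δ).
λ = (1 − 0.4) × 0.084 = 0.6 × 0.084 = 0.0504
Half-life = ln 2 / λ = 0.6931 / 0.0504 ≈ 13.75 years

half-life ≈ 13.8 years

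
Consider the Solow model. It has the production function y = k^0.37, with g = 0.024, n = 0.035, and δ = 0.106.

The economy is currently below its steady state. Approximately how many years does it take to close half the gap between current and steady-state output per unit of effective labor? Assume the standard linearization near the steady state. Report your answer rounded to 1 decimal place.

about 6.7 years

Near the steady state the convergence rate is λ = (1 − α)(n + g + δ).
λ = (1 − 0.37) × 0.165 = 0.63 × 0.165 = 0.10395
Half-life = ln 2 / λ = 0.6931 / 0.10395 ≈ 6.67 years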